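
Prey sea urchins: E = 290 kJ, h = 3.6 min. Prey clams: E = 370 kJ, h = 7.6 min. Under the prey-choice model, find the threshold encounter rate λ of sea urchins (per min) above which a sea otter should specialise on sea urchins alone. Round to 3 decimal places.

At the threshold, the rate on sea urchins alone equals the profitability of clams: λ·290/(1 + λ·3.6) = 370/7.6 = 48.68.
Rearranging, λ(290 − 48.68×3.6) = 48.68, so λ = 48.68/114.7 = 0.4243 per min.

0.424 per min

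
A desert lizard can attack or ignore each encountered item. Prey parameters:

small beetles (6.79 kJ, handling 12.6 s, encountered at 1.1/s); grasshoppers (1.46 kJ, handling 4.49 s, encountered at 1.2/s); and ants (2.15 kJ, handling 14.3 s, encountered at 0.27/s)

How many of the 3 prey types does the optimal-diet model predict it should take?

1

Rank by E/h (kJ/s): small beetles 0.539, grasshoppers 0.325, ants 0.15. Include each in turn until the next type's E/h falls below the running intake rate.
Rate on top 1: 0.5026. grasshoppers: 0.325 < 0.5026 → exclude; stop.
Optimal diet: small beetles — 1 of 3 types.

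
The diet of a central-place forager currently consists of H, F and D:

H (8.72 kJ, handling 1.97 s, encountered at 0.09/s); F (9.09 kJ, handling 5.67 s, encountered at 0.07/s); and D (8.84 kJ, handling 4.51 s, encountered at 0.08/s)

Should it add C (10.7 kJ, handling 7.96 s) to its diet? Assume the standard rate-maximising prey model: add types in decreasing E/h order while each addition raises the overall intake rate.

Yes

Current rate: (0.09×8.72 + 0.07×9.09 + 0.08×8.84)/(1 + 0.09×1.97 + 0.07×5.67 + 0.08×4.51) = 1.1 kJ/s.
Profitability of C: 10.7/7.96 = 1.344 kJ/s.
1.344 > 1.1, so adding C raises the average — include it.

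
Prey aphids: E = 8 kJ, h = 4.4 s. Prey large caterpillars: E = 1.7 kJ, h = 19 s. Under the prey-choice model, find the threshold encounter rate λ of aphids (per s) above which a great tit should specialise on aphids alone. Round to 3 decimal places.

At the threshold, the rate on aphids alone equals the profitability of large caterpillars: λ·8/(1 + λ·4.4) = 1.7/19 = 0.08947.
Rearranging, λ(8 − 0.08947×4.4) = 0.08947, so λ = 0.08947/7.606 = 0.01176 per s.

0.012 per s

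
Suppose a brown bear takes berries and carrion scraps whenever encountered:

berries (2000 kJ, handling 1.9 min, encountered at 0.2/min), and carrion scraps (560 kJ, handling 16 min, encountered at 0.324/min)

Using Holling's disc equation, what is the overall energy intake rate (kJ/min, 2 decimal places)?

88.58 kJ/min

R = Σλ_iE_i / (1 + Σλ_ih_i)
Numerator: 0.2×2000 + 0.324×560 = 581.4
Denominator: 1 + 0.2×1.9 + 0.324×16 = 6.564
R = 581.4/6.564 = 88.58 kJ/min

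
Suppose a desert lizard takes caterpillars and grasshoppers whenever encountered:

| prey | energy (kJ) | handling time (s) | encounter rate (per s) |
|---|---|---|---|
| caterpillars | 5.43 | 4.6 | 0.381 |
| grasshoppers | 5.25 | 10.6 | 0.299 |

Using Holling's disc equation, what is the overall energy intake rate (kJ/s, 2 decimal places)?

0.61 kJ/s

Energy encountered per unit search time: 0.381×5.43 + 0.299×5.25 = 3.639 kJ/s.
Handling time per unit search time: 0.381×4.6 + 0.299×10.6 = 4.922.
Rate = 3.639/(1 + 4.922) = 0.6144 kJ/s.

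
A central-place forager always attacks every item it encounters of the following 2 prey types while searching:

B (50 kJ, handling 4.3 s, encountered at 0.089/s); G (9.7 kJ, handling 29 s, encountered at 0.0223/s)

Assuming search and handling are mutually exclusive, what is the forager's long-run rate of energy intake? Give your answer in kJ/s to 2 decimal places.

2.30 kJ/s

R = (0.089×50 + 0.0223×9.7) / (1 + 0.089×4.3 + 0.0223×29) = 4.666/2.029 = 2.299 kJ/s.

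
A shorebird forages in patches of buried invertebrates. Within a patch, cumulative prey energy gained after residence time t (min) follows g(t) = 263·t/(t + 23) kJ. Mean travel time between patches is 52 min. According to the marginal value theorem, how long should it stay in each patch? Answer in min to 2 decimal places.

By the marginal value theorem, leave when the instantaneous gain rate g'(t) equals the habitat-wide average g(t)/(T + t).
g'(t) = 263·23/(t + 23)². Setting 263·23/(t+23)² = 263t/[(t+23)(52+t)] gives 23(52+t) = t(t+23), so t² = 23×52 = 1196.
t* = √1196 = 34.58 min.

34.58 min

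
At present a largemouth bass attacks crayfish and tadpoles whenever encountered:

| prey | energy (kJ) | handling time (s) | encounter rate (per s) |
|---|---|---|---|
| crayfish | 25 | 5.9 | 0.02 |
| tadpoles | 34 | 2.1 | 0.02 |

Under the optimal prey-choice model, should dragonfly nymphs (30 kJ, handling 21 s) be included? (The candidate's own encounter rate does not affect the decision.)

On crayfish and tadpoles alone, R = ΣλE/(1+Σλh) = 1.18/1.16 = 1.017 kJ/s.
Profitability of dragonfly nymphs: 30/21 = 1.429 kJ/s.
1.429 > 1.017, so adding dragonfly nymphs raises the average — include it.

Yes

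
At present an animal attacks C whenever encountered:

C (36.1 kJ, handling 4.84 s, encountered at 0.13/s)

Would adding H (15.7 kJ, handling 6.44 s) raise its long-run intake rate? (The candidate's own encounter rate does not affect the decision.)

No

Current rate: (0.13×36.1)/(1 + 0.13×4.84) = 2.881 kJ/s.
Profitability of H: 15.7/6.44 = 2.438 kJ/s.
2.438 < 2.881, so adding H would lower the average — exclude it.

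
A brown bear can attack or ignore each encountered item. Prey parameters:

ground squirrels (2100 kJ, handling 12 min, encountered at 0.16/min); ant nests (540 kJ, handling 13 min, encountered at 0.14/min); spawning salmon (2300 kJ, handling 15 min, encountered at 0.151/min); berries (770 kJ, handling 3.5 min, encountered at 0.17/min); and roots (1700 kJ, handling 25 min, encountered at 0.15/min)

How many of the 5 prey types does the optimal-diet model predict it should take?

3

Profitabilities (E/h, kJ/min): berries 220, ground squirrels 175, spawning salmon 153, roots 68, ant nests 41.5. Add prey in this order while the next type's profitability exceeds the intake rate on those already taken.
Rate on top 1: 82.07. ground squirrels: 175 > 82.07 → include.
Rate on top 2: 132.8. spawning salmon: 153 > 132.8 → include.
Rate on top 3: 140.9. roots: 68 < 140.9 → exclude; stop.
Optimal diet: berries, ground squirrels, spawning salmon — 3 of 5 types.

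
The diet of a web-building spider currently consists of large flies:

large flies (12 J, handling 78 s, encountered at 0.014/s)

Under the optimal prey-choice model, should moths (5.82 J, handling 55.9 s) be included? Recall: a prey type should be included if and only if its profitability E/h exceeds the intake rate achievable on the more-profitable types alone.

Yes

Current rate: (0.014×12)/(1 + 0.014×78) = 0.08031 J/s.
moths: E/h = 5.82/55.9 = 0.1041 J/s.
0.1041 > 0.08031, so adding moths raises the average — include it.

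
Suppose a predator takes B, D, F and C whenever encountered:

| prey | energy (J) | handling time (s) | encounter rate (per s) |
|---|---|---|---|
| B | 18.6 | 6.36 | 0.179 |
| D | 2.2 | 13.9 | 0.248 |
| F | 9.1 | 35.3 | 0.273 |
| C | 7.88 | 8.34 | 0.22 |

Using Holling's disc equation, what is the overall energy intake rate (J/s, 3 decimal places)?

R = (0.179×18.6 + 0.248×2.2 + 0.273×9.1 + 0.22×7.88) / (1 + 0.179×6.36 + 0.248×13.9 + 0.273×35.3 + 0.22×8.34) = 8.093/17.06 = 0.4745 J/s.

0.474 J/s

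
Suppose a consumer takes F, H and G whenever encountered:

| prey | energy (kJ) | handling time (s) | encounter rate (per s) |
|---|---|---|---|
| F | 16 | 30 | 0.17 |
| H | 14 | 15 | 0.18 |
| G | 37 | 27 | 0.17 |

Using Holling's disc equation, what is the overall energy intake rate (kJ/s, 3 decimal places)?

R = Σλ_iE_i / (1 + Σλ_ih_i)
Numerator: 0.17×16 + 0.18×14 + 0.17×37 = 11.53
Denominator: 1 + 0.17×30 + 0.18×15 + 0.17×27 = 13.39
R = 11.53/13.39 = 0.8611 kJ/s

0.861 kJ/s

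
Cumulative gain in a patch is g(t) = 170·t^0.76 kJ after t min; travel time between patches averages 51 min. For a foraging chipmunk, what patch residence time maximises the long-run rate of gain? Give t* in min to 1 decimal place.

161.5 min

By the marginal value theorem, leave when the instantaneous gain rate g'(t) equals the habitat-wide average g(t)/(T + t).
g'(t) = 0.76·170·t^-0.24. Setting 0.76·170·t^-0.24 = 170·t^0.76/(51+t) gives 0.76(51+t) = t, so 0.24·t = 0.76×51.
t* = 0.76×51/0.24 = 161.5 min.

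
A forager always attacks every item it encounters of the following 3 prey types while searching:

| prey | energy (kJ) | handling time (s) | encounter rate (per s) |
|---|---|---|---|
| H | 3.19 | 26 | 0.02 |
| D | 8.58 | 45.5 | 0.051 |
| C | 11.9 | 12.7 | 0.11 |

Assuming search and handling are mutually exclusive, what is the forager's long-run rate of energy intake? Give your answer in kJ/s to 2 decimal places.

R = (0.02×3.19 + 0.051×8.58 + 0.11×11.9) / (1 + 0.02×26 + 0.051×45.5 + 0.11×12.7) = 1.81/5.237 = 0.3457 kJ/s.

0.35 kJ/s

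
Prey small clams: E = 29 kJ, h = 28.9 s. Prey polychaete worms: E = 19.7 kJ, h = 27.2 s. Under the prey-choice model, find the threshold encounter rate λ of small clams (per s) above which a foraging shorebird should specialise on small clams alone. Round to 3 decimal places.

0.090 per s

Drop polychaete worms once their profitability E₂/h₂ falls below the rate achievable on small clams alone: E₂/h₂ = λE₁/(1 + λh₁).
Solve for λ: λE₁h₂ = E₂(1 + λh₁) → λ(E₁h₂ − E₂h₁) = E₂ → λ = E₂/(E₁h₂ − E₂h₁).
λ = 19.7/(29×27.2 − 19.7×28.9) = 19.7/219.5 = 0.08976 per s.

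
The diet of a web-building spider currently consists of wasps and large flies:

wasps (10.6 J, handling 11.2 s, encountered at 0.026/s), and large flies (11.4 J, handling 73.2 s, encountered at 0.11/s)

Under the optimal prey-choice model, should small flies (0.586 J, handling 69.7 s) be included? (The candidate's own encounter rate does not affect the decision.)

No

Intake rate on the current diet: R = (0.026×10.6 + 0.11×11.4) / (1 + 0.026×11.2 + 0.11×73.2) = 1.53/9.343 = 0.1637 J/s.
small flies: E/h = 0.586/69.7 = 0.008407 J/s.
0.008407 < 0.1637, so adding small flies would lower the average — exclude it.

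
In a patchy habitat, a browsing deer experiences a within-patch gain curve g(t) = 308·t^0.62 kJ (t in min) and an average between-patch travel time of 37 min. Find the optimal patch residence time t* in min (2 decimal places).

60.37 min

Optimal t* satisfies g'(t*) = g(t*)/(T + t*).
g'(t) = 0.62·308·t^-0.38. Setting 0.62·308·t^-0.38 = 308·t^0.62/(37+t) gives 0.62(37+t) = t, so 0.38·t = 0.62×37.
t* = 0.62×37/0.38 = 60.37 min.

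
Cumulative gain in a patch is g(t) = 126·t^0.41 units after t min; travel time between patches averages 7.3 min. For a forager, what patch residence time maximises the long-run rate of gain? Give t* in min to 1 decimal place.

By the marginal value theorem, leave when the instantaneous gain rate g'(t) equals the habitat-wide average g(t)/(T + t).
g'(t) = 0.41·126·t^-0.59. Setting 0.41·126·t^-0.59 = 126·t^0.41/(7.3+t) gives 0.41(7.3+t) = t, so 0.59·t = 0.41×7.3.
t* = 0.41×7.3/0.59 = 5.073 min.

5.1 min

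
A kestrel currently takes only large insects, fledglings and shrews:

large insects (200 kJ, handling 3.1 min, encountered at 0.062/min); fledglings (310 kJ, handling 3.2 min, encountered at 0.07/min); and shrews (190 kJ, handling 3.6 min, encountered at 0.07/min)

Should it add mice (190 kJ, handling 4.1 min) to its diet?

Intake rate on the current diet: R = (0.062×200 + 0.07×310 + 0.07×190) / (1 + 0.062×3.1 + 0.07×3.2 + 0.07×3.6) = 47.4/1.668 = 28.41 kJ/min.
Profitability of mice: 190/4.1 = 46.34 kJ/min.
46.34 > 28.41, so adding mice raises the average — include it.

Yes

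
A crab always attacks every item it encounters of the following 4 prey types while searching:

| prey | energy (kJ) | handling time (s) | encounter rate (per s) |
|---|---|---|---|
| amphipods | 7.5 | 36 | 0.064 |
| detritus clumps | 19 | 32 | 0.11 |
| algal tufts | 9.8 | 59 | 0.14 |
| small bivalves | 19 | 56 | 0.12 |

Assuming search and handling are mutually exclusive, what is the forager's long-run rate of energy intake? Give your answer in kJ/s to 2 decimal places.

0.29 kJ/s

R = Σλ_iE_i / (1 + Σλ_ih_i)
Numerator: 0.064×7.5 + 0.11×19 + 0.14×9.8 + 0.12×19 = 6.222
Denominator: 1 + 0.064×36 + 0.11×32 + 0.14×59 + 0.12×56 = 21.8
R = 6.222/21.8 = 0.2854 kJ/s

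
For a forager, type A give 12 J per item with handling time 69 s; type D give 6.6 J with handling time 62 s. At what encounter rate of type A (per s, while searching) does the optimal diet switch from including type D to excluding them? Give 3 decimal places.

Drop type D once their profitability E₂/h₂ falls below the rate achievable on type A alone: E₂/h₂ = λE₁/(1 + λh₁).
Solve for λ: λE₁h₂ = E₂(1 + λh₁) → λ(E₁h₂ − E₂h₁) = E₂ → λ = E₂/(E₁h₂ − E₂h₁).
λ = 6.6/(12×62 − 6.6×69) = 6.6/288.6 = 0.02287 per s.

0.023 per s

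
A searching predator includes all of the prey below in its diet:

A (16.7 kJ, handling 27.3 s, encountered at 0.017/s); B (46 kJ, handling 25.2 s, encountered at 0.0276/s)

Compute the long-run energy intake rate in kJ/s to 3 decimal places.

0.719 kJ/s

Energy encountered per unit search time: 0.017×16.7 + 0.0276×46 = 1.554 kJ/s.
Handling time per unit search time: 0.017×27.3 + 0.0276×25.2 = 1.16.
Rate = 1.554/(1 + 1.16) = 0.7193 kJ/s.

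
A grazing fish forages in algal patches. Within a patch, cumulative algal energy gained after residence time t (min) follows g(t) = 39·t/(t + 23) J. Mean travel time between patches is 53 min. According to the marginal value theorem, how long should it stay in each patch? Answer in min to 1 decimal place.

34.9 min

By the marginal value theorem, leave when the instantaneous gain rate g'(t) equals the habitat-wide average g(t)/(T + t).
g'(t) = 39·23/(t + 23)². Setting 39·23/(t+23)² = 39t/[(t+23)(53+t)] gives 23(53+t) = t(t+23), so t² = 23×53 = 1219.
t* = √1219 = 34.91 min.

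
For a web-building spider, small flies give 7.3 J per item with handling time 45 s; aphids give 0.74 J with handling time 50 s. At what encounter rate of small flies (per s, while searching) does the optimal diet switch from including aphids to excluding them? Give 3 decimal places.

Drop aphids once their profitability E₂/h₂ falls below the rate achievable on small flies alone: E₂/h₂ = λE₁/(1 + λh₁).
Solve for λ: λE₁h₂ = E₂(1 + λh₁) → λ(E₁h₂ − E₂h₁) = E₂ → λ = E₂/(E₁h₂ − E₂h₁).
λ = 0.74/(7.3×50 − 0.74×45) = 0.74/331.7 = 0.002231 per s.

0.002 per s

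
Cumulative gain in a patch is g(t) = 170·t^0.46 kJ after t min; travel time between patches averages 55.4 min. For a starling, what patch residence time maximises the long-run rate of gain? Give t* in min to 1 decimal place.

47.2 min

Optimal t* satisfies g'(t*) = g(t*)/(T + t*).
g'(t) = 0.46·170·t^-0.54. Setting 0.46·170·t^-0.54 = 170·t^0.46/(55.4+t) gives 0.46(55.4+t) = t, so 0.54·t = 0.46×55.4.
t* = 0.46×55.4/0.54 = 47.19 min.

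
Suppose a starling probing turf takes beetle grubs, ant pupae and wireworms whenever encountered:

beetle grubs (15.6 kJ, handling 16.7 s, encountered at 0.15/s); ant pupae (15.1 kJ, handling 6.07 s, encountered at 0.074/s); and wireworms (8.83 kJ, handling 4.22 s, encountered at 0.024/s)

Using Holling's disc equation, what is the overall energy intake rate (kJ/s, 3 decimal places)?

Energy encountered per unit search time: 0.15×15.6 + 0.074×15.1 + 0.024×8.83 = 3.669 kJ/s.
Handling time per unit search time: 0.15×16.7 + 0.074×6.07 + 0.024×4.22 = 3.055.
Rate = 3.669/(1 + 3.055) = 0.9048 kJ/s.

0.905 kJ/s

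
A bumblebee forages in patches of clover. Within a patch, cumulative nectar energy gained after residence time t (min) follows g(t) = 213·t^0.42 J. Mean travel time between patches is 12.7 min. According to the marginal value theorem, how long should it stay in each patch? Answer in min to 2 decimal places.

Maximise g(t)/(T+t): set derivative to zero → g'(t)(T+t) = g(t).
g'(t) = 0.42·213·t^-0.58. Setting 0.42·213·t^-0.58 = 213·t^0.42/(12.7+t) gives 0.42(12.7+t) = t, so 0.58·t = 0.42×12.7.
t* = 0.42×12.7/0.58 = 9.197 min.

9.20 min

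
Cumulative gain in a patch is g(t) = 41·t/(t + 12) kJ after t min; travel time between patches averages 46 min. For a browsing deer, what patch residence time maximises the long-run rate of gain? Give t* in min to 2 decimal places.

23.49 min

Maximise g(t)/(T+t): set derivative to zero → g'(t)(T+t) = g(t).
g'(t) = 41·12/(t + 12)². Setting 41·12/(t+12)² = 41t/[(t+12)(46+t)] gives 12(46+t) = t(t+12), so t² = 12×46 = 552.
t* = √552 = 23.49 min.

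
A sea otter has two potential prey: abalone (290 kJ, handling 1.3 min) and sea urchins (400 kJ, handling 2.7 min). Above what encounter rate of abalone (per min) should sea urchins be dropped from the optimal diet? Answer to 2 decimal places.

Drop sea urchins once their profitability E₂/h₂ falls below the rate achievable on abalone alone: E₂/h₂ = λE₁/(1 + λh₁).
Solve for λ: λE₁h₂ = E₂(1 + λh₁) → λ(E₁h₂ − E₂h₁) = E₂ → λ = E₂/(E₁h₂ − E₂h₁).
λ = 400/(290×2.7 − 400×1.3) = 400/263 = 1.521 per min.

1.52 per min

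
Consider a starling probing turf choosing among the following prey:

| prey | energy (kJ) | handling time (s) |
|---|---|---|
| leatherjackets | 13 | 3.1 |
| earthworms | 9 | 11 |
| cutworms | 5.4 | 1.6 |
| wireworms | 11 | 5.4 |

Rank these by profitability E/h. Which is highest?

In descending order of E/h:
leatherjackets: 13/3.1 = 4.19 kJ/s
cutworms: 5.4/1.6 = 3.38 kJ/s
wireworms: 11/5.4 = 2.04 kJ/s
earthworms: 9/11 = 0.818 kJ/s

leatherjackets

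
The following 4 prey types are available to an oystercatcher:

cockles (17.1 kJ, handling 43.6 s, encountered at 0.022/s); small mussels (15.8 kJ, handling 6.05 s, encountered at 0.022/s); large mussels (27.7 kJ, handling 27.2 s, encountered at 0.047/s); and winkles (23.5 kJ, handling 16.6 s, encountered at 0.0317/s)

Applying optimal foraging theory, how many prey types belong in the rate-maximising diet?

3

E/h in descending order: small mussels 2.61, winkles 1.42, large mussels 1.02, cockles 0.392 kJ/s. The optimal diet is the largest prefix of this list for which every included type satisfies E_i/h_i > R on the types above it.
Rate on top 1: 0.3068. winkles: 1.42 > 0.3068 → include.
Rate on top 2: 0.6584. large mussels: 1.02 > 0.6584 → include.
Rate on top 3: 0.8151. cockles: 0.392 < 0.8151 → exclude; stop.
Optimal diet: small mussels, winkles, large mussels — 3 of 4 types.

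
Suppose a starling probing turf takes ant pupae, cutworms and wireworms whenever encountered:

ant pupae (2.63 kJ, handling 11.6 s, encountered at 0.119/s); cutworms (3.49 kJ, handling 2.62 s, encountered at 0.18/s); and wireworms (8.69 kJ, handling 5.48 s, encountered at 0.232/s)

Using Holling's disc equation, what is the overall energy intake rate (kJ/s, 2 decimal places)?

0.72 kJ/s

Energy encountered per unit search time: 0.119×2.63 + 0.18×3.49 + 0.232×8.69 = 2.957 kJ/s.
Handling time per unit search time: 0.119×11.6 + 0.18×2.62 + 0.232×5.48 = 3.123.
Rate = 2.957/(1 + 3.123) = 0.7172 kJ/s.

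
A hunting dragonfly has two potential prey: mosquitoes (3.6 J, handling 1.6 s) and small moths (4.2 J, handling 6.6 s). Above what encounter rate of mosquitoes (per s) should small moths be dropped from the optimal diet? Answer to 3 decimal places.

At the threshold, the rate on mosquitoes alone equals the profitability of small moths: λ·3.6/(1 + λ·1.6) = 4.2/6.6 = 0.6364.
Rearranging, λ(3.6 − 0.6364×1.6) = 0.6364, so λ = 0.6364/2.582 = 0.2465 per s.

0.246 per s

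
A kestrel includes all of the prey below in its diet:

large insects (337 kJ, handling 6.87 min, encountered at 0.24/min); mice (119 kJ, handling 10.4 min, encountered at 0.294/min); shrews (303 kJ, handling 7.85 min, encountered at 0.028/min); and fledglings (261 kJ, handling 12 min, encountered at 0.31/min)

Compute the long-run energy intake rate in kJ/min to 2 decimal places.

21.28 kJ/min

R = Σλ_iE_i / (1 + Σλ_ih_i)
Numerator: 0.24×337 + 0.294×119 + 0.028×303 + 0.31×261 = 205.3
Denominator: 1 + 0.24×6.87 + 0.294×10.4 + 0.028×7.85 + 0.31×12 = 9.646
R = 205.3/9.646 = 21.28 kJ/min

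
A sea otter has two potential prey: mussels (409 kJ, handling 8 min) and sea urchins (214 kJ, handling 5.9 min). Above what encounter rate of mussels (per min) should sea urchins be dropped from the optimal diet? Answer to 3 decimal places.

0.305 per min

Drop sea urchins once their profitability E₂/h₂ falls below the rate achievable on mussels alone: E₂/h₂ = λE₁/(1 + λh₁).
Solve for λ: λE₁h₂ = E₂(1 + λh₁) → λ(E₁h₂ − E₂h₁) = E₂ → λ = E₂/(E₁h₂ − E₂h₁).
λ = 214/(409×5.9 − 214×8) = 214/701.1 = 0.3052 per min.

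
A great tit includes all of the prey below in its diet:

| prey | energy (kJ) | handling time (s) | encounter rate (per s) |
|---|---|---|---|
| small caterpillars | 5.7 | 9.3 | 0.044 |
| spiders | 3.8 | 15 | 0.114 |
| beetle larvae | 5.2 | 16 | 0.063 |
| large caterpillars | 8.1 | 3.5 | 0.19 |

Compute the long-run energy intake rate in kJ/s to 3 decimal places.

0.532 kJ/s

R = Σλ_iE_i / (1 + Σλ_ih_i)
Numerator: 0.044×5.7 + 0.114×3.8 + 0.063×5.2 + 0.19×8.1 = 2.551
Denominator: 1 + 0.044×9.3 + 0.114×15 + 0.063×16 + 0.19×3.5 = 4.792
R = 2.551/4.792 = 0.5322 kJ/s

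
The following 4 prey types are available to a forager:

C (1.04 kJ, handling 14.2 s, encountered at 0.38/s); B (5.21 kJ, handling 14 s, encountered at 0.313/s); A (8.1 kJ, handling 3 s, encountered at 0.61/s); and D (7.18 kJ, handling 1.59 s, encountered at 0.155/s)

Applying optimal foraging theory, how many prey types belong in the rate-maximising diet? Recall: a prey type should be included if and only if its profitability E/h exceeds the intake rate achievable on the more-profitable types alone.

2

Profitabilities (E/h, kJ/s): D 4.52, A 2.7, B 0.372, C 0.0732. Add prey in this order while the next type's profitability exceeds the intake rate on those already taken.
Rate on top 1: 0.8929. A: 2.7 > 0.8929 → include.
Rate on top 2: 1.968. B: 0.372 < 1.968 → exclude; stop.
Optimal diet: D, A — 2 of 4 types.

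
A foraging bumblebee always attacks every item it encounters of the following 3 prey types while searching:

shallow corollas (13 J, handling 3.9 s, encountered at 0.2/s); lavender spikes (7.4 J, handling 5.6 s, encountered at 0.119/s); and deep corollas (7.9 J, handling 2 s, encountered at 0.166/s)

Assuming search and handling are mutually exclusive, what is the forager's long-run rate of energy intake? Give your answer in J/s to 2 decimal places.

Energy encountered per unit search time: 0.2×13 + 0.119×7.4 + 0.166×7.9 = 4.792 J/s.
Handling time per unit search time: 0.2×3.9 + 0.119×5.6 + 0.166×2 = 1.778.
Rate = 4.792/(1 + 1.778) = 1.725 J/s.

1.72 J/s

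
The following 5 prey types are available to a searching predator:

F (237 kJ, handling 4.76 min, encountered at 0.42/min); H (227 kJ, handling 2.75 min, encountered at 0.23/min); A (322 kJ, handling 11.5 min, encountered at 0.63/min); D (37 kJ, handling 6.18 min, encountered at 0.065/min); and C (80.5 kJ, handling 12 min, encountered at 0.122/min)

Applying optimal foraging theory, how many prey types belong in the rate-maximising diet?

Profitabilities (E/h, kJ/min): H 82.5, F 49.8, A 28, C 6.71, D 5.99. Add prey in this order while the next type's profitability exceeds the intake rate on those already taken.
Rate on top 1: 31.98. F: 49.8 > 31.98 → include.
Rate on top 2: 41.78. A: 28 < 41.78 → exclude; stop.
Optimal diet: H, F — 2 of 5 types.

2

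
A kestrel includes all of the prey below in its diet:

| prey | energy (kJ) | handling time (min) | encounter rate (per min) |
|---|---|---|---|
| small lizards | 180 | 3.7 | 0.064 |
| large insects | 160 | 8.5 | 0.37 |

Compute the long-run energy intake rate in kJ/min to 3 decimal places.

16.139 kJ/min

Energy encountered per unit search time: 0.064×180 + 0.37×160 = 70.72 kJ/min.
Handling time per unit search time: 0.064×3.7 + 0.37×8.5 = 3.382.
Rate = 70.72/(1 + 3.382) = 16.14 kJ/min.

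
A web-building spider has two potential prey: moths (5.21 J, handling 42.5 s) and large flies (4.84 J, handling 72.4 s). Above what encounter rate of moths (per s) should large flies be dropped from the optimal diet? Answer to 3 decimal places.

0.028 per s

At the threshold, the rate on moths alone equals the profitability of large flies: λ·5.21/(1 + λ·42.5) = 4.84/72.4 = 0.06685.
Rearranging, λ(5.21 − 0.06685×42.5) = 0.06685, so λ = 0.06685/2.369 = 0.02822 per s.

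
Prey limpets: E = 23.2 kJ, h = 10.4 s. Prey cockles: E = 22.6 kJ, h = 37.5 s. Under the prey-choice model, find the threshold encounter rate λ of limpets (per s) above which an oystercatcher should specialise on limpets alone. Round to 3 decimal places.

The zero-one rule: include cockles iff E₂/h₂ > λE₁/(1+λh₁). Equality gives the switch point.
λE₁h₂ = E₂ + λE₂h₁ ⇒ λ = E₂/(E₁h₂ − E₂h₁) = 22.6/(870 − 235) = 0.03559 per s.

0.036 per s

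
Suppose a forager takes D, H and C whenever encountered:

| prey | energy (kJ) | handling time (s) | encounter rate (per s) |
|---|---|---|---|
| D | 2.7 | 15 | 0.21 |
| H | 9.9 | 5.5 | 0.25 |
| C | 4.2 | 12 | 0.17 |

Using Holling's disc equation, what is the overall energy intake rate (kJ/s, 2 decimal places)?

0.50 kJ/s

Energy encountered per unit search time: 0.21×2.7 + 0.25×9.9 + 0.17×4.2 = 3.756 kJ/s.
Handling time per unit search time: 0.21×15 + 0.25×5.5 + 0.17×12 = 6.565.
Rate = 3.756/(1 + 6.565) = 0.4965 kJ/s.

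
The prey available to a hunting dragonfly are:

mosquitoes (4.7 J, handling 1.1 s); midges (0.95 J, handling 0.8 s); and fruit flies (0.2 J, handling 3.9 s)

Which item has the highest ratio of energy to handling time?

mosquitoes

In descending order of E/h:
mosquitoes: 4.7/1.1 = 4.27 J/s
midges: 0.95/0.8 = 1.19 J/s
fruit flies: 0.2/3.9 = 0.0513 J/s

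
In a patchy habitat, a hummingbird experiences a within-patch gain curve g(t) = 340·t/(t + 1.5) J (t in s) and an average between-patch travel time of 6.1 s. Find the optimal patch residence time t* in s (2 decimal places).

3.02 s

By the marginal value theorem, leave when the instantaneous gain rate g'(t) equals the habitat-wide average g(t)/(T + t).
g'(t) = 340·1.5/(t + 1.5)². Setting 340·1.5/(t+1.5)² = 340t/[(t+1.5)(6.1+t)] gives 1.5(6.1+t) = t(t+1.5), so t² = 1.5×6.1 = 9.15.
t* = √9.15 = 3.025 s.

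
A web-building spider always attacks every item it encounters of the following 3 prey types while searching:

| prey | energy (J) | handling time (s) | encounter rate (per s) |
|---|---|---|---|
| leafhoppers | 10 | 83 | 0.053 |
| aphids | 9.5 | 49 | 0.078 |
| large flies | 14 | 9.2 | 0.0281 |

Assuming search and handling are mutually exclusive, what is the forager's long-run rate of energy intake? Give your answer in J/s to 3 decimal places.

R = Σλ_iE_i / (1 + Σλ_ih_i)
Numerator: 0.053×10 + 0.078×9.5 + 0.0281×14 = 1.664
Denominator: 1 + 0.053×83 + 0.078×49 + 0.0281×9.2 = 9.48
R = 1.664/9.48 = 0.1756 J/s

0.176 J/s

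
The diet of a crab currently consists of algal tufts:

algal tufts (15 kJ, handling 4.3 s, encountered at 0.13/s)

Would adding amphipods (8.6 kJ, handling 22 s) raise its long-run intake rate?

No

On algal tufts alone, R = ΣλE/(1+Σλh) = 1.95/1.559 = 1.251 kJ/s.
amphipods: E/h = 8.6/22 = 0.3909 kJ/s.
0.3909 < 1.251, so adding amphipods would lower the average — exclude it.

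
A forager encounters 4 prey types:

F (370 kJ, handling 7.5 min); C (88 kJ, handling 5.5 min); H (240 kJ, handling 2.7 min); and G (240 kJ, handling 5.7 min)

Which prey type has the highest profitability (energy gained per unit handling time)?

In descending order of E/h:
H: 240/2.7 = 88.9 kJ/min
F: 370/7.5 = 49.3 kJ/min
G: 240/5.7 = 42.1 kJ/min
C: 88/5.5 = 16 kJ/min

H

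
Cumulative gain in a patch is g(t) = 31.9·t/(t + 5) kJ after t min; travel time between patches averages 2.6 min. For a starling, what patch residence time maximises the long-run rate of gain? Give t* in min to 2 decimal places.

3.61 min

Maximise g(t)/(T+t): set derivative to zero → g'(t)(T+t) = g(t).
g'(t) = 31.9·5/(t + 5)². Setting 31.9·5/(t+5)² = 31.9t/[(t+5)(2.6+t)] gives 5(2.6+t) = t(t+5), so t² = 5×2.6 = 13.
t* = √13 = 3.606 min.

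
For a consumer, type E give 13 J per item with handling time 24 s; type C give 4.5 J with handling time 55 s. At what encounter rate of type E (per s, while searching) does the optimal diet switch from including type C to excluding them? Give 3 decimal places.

0.007 per s

The zero-one rule: include type C iff E₂/h₂ > λE₁/(1+λh₁). Equality gives the switch point.
λE₁h₂ = E₂ + λE₂h₁ ⇒ λ = E₂/(E₁h₂ − E₂h₁) = 4.5/(715 − 108) = 0.007414 per s.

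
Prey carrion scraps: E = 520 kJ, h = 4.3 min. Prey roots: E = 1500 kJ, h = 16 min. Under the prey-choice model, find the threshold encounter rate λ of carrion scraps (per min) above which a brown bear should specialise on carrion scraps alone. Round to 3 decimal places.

0.802 per min

The zero-one rule: include roots iff E₂/h₂ > λE₁/(1+λh₁). Equality gives the switch point.
λE₁h₂ = E₂ + λE₂h₁ ⇒ λ = E₂/(E₁h₂ − E₂h₁) = 1500/(8320 − 6450) = 0.8021 per min.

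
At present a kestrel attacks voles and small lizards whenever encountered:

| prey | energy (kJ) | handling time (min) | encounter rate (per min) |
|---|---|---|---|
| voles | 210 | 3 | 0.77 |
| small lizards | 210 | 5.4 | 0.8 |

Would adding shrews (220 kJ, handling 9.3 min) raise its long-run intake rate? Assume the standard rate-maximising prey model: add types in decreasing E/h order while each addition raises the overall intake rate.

No

Intake rate on the current diet: R = (0.77×210 + 0.8×210) / (1 + 0.77×3 + 0.8×5.4) = 329.7/7.63 = 43.21 kJ/min.
shrews: E/h = 220/9.3 = 23.66 kJ/min.
23.66 < 43.21, so adding shrews would lower the average — exclude it.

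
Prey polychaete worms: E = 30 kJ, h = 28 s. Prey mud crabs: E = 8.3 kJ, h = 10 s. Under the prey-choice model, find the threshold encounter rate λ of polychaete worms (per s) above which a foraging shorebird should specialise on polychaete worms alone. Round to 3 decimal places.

The zero-one rule: include mud crabs iff E₂/h₂ > λE₁/(1+λh₁). Equality gives the switch point.
λE₁h₂ = E₂ + λE₂h₁ ⇒ λ = E₂/(E₁h₂ − E₂h₁) = 8.3/(300 − 232.4) = 0.1228 per s.

0.123 per s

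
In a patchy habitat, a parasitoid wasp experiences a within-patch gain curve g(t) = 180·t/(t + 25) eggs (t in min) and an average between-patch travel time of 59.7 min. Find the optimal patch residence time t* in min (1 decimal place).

38.6 min

By the marginal value theorem, leave when the instantaneous gain rate g'(t) equals the habitat-wide average g(t)/(T + t).
g'(t) = 180·25/(t + 25)². Setting 180·25/(t+25)² = 180t/[(t+25)(59.7+t)] gives 25(59.7+t) = t(t+25), so t² = 25×59.7 = 1492.
t* = √1492 = 38.63 min.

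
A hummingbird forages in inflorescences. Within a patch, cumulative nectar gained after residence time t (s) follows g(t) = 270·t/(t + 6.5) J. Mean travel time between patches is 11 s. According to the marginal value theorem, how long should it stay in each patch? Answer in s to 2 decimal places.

Maximise g(t)/(T+t): set derivative to zero → g'(t)(T+t) = g(t).
g'(t) = 270·6.5/(t + 6.5)². Setting 270·6.5/(t+6.5)² = 270t/[(t+6.5)(11+t)] gives 6.5(11+t) = t(t+6.5), so t² = 6.5×11 = 71.5.
t* = √71.5 = 8.456 s.

8.46 s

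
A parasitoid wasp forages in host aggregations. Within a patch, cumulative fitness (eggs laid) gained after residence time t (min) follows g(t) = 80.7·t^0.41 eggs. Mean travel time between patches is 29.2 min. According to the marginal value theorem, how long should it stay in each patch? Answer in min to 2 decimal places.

Maximise g(t)/(T+t): set derivative to zero → g'(t)(T+t) = g(t).
g'(t) = 0.41·80.7·t^-0.59. Setting 0.41·80.7·t^-0.59 = 80.7·t^0.41/(29.2+t) gives 0.41(29.2+t) = t, so 0.59·t = 0.41×29.2.
t* = 0.41×29.2/0.59 = 20.29 min.

20.29 min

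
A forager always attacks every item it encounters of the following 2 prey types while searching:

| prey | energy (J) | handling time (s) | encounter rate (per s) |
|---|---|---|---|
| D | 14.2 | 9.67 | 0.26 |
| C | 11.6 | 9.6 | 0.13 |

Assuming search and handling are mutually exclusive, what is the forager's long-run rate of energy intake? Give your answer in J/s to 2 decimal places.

R = (0.26×14.2 + 0.13×11.6) / (1 + 0.26×9.67 + 0.13×9.6) = 5.2/4.762 = 1.092 J/s.

1.09 J/s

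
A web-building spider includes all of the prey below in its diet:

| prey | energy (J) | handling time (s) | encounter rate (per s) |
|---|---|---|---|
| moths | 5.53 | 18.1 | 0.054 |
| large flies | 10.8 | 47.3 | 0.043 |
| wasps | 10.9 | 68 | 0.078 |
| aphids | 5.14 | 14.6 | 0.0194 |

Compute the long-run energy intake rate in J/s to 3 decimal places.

R = (0.054×5.53 + 0.043×10.8 + 0.078×10.9 + 0.0194×5.14) / (1 + 0.054×18.1 + 0.043×47.3 + 0.078×68 + 0.0194×14.6) = 1.713/9.599 = 0.1785 J/s.

0.178 J/s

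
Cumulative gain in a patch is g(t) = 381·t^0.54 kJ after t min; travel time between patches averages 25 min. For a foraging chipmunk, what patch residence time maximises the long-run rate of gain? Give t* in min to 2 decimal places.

29.35 min

Optimal t* satisfies g'(t*) = g(t*)/(T + t*).
g'(t) = 0.54·381·t^-0.46. Setting 0.54·381·t^-0.46 = 381·t^0.54/(25+t) gives 0.54(25+t) = t, so 0.46·t = 0.54×25.
t* = 0.54×25/0.46 = 29.35 min.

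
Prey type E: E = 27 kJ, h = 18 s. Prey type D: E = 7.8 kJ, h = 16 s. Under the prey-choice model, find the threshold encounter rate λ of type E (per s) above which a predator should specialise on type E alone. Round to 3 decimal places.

0.027 per s

At the threshold, the rate on type E alone equals the profitability of type D: λ·27/(1 + λ·18) = 7.8/16 = 0.4875.
Rearranging, λ(27 − 0.4875×18) = 0.4875, so λ = 0.4875/18.23 = 0.02675 per s.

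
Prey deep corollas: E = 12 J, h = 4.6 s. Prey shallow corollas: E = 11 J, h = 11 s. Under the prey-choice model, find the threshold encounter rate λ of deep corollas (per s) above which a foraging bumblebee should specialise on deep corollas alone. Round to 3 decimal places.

0.135 per s

The zero-one rule: include shallow corollas iff E₂/h₂ > λE₁/(1+λh₁). Equality gives the switch point.
λE₁h₂ = E₂ + λE₂h₁ ⇒ λ = E₂/(E₁h₂ − E₂h₁) = 11/(132 − 50.6) = 0.1351 per s.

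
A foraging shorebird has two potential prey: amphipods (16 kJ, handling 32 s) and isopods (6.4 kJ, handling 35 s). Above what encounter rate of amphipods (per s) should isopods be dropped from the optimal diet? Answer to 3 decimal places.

0.018 per s

Drop isopods once their profitability E₂/h₂ falls below the rate achievable on amphipods alone: E₂/h₂ = λE₁/(1 + λh₁).
Solve for λ: λE₁h₂ = E₂(1 + λh₁) → λ(E₁h₂ − E₂h₁) = E₂ → λ = E₂/(E₁h₂ − E₂h₁).
λ = 6.4/(16×35 − 6.4×32) = 6.4/355.2 = 0.01802 per s.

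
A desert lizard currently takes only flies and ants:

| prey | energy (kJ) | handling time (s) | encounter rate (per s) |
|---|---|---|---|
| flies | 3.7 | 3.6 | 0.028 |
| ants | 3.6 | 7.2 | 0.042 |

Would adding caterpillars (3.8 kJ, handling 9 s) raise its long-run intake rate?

Yes

On flies and ants alone, R = ΣλE/(1+Σλh) = 0.2548/1.403 = 0.1816 kJ/s.
caterpillars: E/h = 3.8/9 = 0.4222 kJ/s.
Since 0.4222 > R, including caterpillars increases the long-run rate.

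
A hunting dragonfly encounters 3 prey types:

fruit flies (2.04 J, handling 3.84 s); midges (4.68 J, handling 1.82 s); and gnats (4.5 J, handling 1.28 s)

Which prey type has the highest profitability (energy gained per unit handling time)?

gnats

Profitability E/h (J/s): fruit flies = 2.04/3.84 = 0.531, midges = 4.68/1.82 = 2.57, gnats = 4.5/1.28 = 3.52.
Ranked: gnats > midges > fruit flies.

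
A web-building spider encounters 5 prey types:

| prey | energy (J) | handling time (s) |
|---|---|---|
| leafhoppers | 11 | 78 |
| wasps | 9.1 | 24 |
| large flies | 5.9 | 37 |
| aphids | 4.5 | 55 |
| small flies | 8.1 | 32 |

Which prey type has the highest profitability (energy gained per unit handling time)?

wasps

Profitability E/h (J/s): leafhoppers = 11/78 = 0.141, wasps = 9.1/24 = 0.379, large flies = 5.9/37 = 0.159, aphids = 4.5/55 = 0.0818, small flies = 8.1/32 = 0.253.
Ranked: wasps > small flies > large flies > leafhoppers > aphids.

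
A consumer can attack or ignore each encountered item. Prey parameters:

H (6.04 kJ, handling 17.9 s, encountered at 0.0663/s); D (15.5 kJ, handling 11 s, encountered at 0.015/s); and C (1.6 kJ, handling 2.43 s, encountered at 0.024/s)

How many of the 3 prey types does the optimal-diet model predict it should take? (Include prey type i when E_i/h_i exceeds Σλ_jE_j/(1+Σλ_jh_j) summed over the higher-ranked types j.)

Profitabilities (E/h, kJ/s): D 1.41, C 0.658, H 0.337. Add prey in this order while the next type's profitability exceeds the intake rate on those already taken.
Rate on top 1: 0.1996. C: 0.658 > 0.1996 → include.
Rate on top 2: 0.2214. H: 0.337 > 0.2214 → include.
Optimal diet: D, C, H — 3 of 3 types.

3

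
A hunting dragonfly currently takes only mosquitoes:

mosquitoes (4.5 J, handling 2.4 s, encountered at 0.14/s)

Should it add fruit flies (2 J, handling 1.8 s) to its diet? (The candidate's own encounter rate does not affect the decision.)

Current rate: (0.14×4.5)/(1 + 0.14×2.4) = 0.4716 J/s.
fruit flies: E/h = 2/1.8 = 1.111 J/s.
Since 1.111 > R, including fruit flies increases the long-run rate.

Yes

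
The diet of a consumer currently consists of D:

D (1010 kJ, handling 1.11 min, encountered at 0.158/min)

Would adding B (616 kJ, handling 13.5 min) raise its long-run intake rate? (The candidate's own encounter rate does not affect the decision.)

No

On D alone, R = ΣλE/(1+Σλh) = 159.6/1.175 = 135.8 kJ/min.
B: E/h = 616/13.5 = 45.63 kJ/min.
Since 45.63 < R, time spent handling B is better spent searching.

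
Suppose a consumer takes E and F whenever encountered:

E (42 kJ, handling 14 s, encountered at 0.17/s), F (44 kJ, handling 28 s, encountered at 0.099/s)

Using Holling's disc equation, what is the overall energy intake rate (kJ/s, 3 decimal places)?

Energy encountered per unit search time: 0.17×42 + 0.099×44 = 11.5 kJ/s.
Handling time per unit search time: 0.17×14 + 0.099×28 = 5.152.
Rate = 11.5/(1 + 5.152) = 1.869 kJ/s.

1.869 kJ/s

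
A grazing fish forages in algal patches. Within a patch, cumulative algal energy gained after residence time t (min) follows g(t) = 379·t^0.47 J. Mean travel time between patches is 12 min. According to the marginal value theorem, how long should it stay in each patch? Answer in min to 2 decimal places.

10.64 min

By the marginal value theorem, leave when the instantaneous gain rate g'(t) equals the habitat-wide average g(t)/(T + t).
g'(t) = 0.47·379·t^-0.53. Setting 0.47·379·t^-0.53 = 379·t^0.47/(12+t) gives 0.47(12+t) = t, so 0.53·t = 0.47×12.
t* = 0.47×12/0.53 = 10.64 min.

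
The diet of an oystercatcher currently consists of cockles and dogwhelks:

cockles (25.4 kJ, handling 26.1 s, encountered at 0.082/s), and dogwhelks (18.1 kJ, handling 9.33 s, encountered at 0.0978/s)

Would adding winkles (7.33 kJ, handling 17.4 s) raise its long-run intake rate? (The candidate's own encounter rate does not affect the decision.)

No

Current rate: (0.082×25.4 + 0.0978×18.1)/(1 + 0.082×26.1 + 0.0978×9.33) = 0.9507 kJ/s.
Profitability of winkles: 7.33/17.4 = 0.4213 kJ/s.
0.4213 < 0.9507, so adding winkles would lower the average — exclude it.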